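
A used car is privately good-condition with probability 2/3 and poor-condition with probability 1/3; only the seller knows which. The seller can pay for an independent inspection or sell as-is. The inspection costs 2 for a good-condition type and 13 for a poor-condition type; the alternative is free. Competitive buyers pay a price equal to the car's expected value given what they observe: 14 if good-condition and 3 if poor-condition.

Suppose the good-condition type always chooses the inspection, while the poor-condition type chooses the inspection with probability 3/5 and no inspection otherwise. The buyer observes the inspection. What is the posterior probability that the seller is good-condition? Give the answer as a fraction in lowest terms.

10/13

P(the inspection) = (2/3)·1 + (1/3)·(3/5) = 13/15.
By Bayes' rule, P(good-condition | the inspection) = (2/3) / (13/15) = 10/13.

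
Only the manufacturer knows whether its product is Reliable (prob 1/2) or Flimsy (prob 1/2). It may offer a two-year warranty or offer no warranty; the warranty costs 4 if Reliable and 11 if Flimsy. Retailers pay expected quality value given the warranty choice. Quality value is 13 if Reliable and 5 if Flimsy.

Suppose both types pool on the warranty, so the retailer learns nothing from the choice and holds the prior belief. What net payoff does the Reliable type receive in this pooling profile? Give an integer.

Pooled price = 1/2·13 + 1/2·5 = 9.
Reliable pays cost 4 for the warranty, so net payoff = 9 − 4 = 5.

5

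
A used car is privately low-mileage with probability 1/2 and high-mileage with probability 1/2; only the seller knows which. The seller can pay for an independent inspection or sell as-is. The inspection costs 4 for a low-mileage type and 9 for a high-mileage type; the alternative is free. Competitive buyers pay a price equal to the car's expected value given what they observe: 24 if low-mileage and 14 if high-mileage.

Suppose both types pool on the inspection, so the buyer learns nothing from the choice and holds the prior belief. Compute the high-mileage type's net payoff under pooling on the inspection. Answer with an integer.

Pooled price = 1/2·24 + 1/2·14 = 19.
high-mileage pays cost 9 for the inspection, so net payoff = 19 − 9 = 10.

10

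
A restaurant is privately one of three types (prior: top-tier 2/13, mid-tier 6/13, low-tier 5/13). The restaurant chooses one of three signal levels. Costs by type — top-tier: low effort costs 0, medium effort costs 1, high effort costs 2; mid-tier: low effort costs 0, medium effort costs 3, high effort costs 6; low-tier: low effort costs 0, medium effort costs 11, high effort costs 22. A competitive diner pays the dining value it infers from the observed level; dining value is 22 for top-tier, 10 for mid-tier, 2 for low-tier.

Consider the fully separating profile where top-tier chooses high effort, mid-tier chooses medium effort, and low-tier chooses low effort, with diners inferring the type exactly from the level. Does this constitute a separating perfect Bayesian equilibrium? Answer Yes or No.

Separating price premiums: high effort → 22, medium effort → 10, low effort → 2.
top-tier (assigned high effort): low effort: 2 − 0 = 2; medium effort: 10 − 1 = 9; high effort: 22 − 2 = 20. top-tier stays.
mid-tier (assigned medium effort): low effort: 2 − 0 = 2; medium effort: 10 − 3 = 7; high effort: 22 − 6 = 16. mid-tier prefers high effort.
low-tier (assigned low effort): low effort: 2 − 0 = 2; medium effort: 10 − 11 = -1; high effort: 22 − 22 = 0. low-tier stays.
At least one type deviates; the separating profile fails.

No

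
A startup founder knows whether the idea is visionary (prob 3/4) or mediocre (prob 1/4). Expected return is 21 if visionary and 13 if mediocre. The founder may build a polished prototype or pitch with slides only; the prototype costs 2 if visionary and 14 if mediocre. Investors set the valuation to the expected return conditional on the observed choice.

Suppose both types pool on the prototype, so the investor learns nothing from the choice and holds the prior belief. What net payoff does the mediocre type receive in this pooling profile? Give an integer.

Pooled valuation = 3/4·21 + 1/4·13 = 19.
mediocre pays cost 14 for the prototype, so net payoff = 19 − 14 = 5.

5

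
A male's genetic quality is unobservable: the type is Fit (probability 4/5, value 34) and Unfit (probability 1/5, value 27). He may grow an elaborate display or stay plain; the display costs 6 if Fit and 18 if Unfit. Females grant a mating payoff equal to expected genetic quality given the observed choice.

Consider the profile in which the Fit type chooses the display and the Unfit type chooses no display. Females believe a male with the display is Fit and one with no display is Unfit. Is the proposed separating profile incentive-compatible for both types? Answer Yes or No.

Yes

Under these beliefs, the display earns mating payoff 34 and no display earns mating payoff 27.
Fit: the display nets 34 − 6 = 28; no display nets 27. Fit prefers the display.
Unfit: the display nets 34 − 18 = 16; no display nets 27. Unfit prefers no display.
Neither type deviates, so the separating profile is an equilibrium.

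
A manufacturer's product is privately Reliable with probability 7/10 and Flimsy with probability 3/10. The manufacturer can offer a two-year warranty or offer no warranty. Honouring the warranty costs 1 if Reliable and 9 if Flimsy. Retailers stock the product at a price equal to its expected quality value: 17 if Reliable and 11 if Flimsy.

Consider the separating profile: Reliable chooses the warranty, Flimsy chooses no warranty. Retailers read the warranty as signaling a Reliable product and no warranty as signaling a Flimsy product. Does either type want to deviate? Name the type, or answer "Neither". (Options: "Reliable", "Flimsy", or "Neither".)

Neither

The warranty pays 17; no warranty pays 11.
Reliable: assigned the warranty, nets 17 − 1 = 16; deviating to no warranty nets 11.
Flimsy: assigned no warranty, nets 11; deviating to the warranty nets 17 − 9 = 8.
Both types strictly prefer their assigned action; no profitable deviation.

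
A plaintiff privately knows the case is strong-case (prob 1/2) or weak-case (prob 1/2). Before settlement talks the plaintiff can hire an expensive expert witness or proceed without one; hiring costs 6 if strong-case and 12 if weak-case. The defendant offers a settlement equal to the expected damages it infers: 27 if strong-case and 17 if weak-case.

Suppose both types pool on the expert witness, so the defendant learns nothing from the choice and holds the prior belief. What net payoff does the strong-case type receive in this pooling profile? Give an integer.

Pooled settlement = 1/2·27 + 1/2·17 = 22.
strong-case pays cost 6 for the expert witness, so net payoff = 22 − 6 = 16.

16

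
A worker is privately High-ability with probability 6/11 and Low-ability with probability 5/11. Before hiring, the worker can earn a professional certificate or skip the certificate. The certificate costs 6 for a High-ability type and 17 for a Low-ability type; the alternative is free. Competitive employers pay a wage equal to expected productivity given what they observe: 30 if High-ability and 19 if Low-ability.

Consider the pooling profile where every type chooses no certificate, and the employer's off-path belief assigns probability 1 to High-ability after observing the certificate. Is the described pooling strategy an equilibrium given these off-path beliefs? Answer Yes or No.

Yes

On path, the employer holds the prior and pays 6/11·30 + 5/11·19 = 25. Off path (the certificate), believing High-ability, it pays 30.
High-ability: no certificate nets 25; the certificate nets 30 − 6 = 24. High-ability stays.
Low-ability: no certificate nets 25; the certificate nets 30 − 17 = 13. Low-ability stays.
No type deviates, so pooling is sustained.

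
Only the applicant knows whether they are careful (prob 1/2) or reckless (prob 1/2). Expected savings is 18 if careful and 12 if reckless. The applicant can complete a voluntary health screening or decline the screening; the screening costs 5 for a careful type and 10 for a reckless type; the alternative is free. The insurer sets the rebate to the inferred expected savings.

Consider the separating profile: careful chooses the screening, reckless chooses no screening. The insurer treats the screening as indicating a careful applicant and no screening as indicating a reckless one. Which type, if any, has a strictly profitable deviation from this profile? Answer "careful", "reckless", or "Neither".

Neither

The screening pays 18; no screening pays 12.
careful: assigned the screening, nets 18 − 5 = 13; deviating to no screening nets 12.
reckless: assigned no screening, nets 12; deviating to the screening nets 18 − 10 = 8.
Both types strictly prefer their assigned action; no profitable deviation.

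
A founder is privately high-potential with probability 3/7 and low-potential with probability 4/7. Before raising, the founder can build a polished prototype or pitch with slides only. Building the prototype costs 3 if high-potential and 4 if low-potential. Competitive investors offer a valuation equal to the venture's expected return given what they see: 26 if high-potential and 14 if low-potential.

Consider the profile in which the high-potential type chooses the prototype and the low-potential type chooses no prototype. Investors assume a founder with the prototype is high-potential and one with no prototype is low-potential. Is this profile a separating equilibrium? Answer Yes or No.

Under these beliefs, the prototype earns valuation 26 and no prototype earns valuation 14.
high-potential: the prototype nets 26 − 3 = 23; no prototype nets 14. high-potential prefers the prototype.
low-potential: the prototype nets 26 − 4 = 22; no prototype nets 14. low-potential would deviate to the prototype.
low-potential has a profitable deviation, so the profile is not an equilibrium.

No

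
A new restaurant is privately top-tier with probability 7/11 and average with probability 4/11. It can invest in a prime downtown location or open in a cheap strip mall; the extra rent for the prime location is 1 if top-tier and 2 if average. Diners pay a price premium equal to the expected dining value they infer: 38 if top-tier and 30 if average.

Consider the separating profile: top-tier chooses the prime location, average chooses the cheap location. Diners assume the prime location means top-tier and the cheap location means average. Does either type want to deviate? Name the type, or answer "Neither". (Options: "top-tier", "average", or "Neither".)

The prime location pays 38; the cheap location pays 30.
top-tier: assigned the prime location, nets 38 − 1 = 37; deviating to the cheap location nets 30.
average: assigned the cheap location, nets 30; deviating to the prime location nets 38 − 2 = 36.
The average type gains 6 by deviating.

average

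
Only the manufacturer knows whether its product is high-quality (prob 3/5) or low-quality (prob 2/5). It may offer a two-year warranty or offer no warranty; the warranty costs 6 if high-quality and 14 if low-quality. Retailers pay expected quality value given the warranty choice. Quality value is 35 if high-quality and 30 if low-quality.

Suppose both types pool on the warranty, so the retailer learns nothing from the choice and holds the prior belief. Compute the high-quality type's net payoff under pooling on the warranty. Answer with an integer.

27

Pooled price = 3/5·35 + 2/5·30 = 33.
high-quality pays cost 6 for the warranty, so net payoff = 33 − 6 = 27.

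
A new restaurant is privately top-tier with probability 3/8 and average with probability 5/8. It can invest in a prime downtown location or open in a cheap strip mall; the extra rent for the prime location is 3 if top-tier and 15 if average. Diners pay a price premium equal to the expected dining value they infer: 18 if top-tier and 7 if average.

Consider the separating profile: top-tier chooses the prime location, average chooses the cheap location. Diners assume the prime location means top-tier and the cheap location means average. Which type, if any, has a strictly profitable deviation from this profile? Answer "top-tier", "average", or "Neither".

The prime location pays 18; the cheap location pays 7.
top-tier: assigned the prime location, nets 18 − 3 = 15; deviating to the cheap location nets 7.
average: assigned the cheap location, nets 7; deviating to the prime location nets 18 − 15 = 3.
Both types strictly prefer their assigned action; no profitable deviation.

Neither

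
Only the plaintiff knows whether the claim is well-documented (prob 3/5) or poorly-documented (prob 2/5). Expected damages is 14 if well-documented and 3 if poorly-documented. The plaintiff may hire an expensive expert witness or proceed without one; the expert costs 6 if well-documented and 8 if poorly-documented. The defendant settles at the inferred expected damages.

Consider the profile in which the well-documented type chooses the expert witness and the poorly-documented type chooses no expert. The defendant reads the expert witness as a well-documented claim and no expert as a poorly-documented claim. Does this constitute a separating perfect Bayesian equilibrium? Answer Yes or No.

No

Under these beliefs, the expert witness earns settlement 14 and no expert earns settlement 3.
well-documented: the expert witness nets 14 − 6 = 8; no expert nets 3. well-documented prefers the expert witness.
poorly-documented: the expert witness nets 14 − 8 = 6; no expert nets 3. poorly-documented would deviate to the expert witness.
poorly-documented has a profitable deviation, so the profile is not an equilibrium.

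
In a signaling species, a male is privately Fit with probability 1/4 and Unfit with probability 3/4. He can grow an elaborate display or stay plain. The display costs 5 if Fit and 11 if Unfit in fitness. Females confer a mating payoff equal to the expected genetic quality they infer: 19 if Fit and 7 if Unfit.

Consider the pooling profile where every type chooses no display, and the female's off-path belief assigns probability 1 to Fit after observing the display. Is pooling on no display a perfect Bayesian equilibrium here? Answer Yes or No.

No

On path, the female holds the prior and pays 1/4·19 + 3/4·7 = 10. Off path (the display), believing Fit, it pays 19.
Fit: no display nets 10; the display nets 19 − 5 = 14. Fit would deviate.
Unfit: no display nets 10; the display nets 19 − 11 = 8. Unfit stays.
A type deviates, so pooling fails.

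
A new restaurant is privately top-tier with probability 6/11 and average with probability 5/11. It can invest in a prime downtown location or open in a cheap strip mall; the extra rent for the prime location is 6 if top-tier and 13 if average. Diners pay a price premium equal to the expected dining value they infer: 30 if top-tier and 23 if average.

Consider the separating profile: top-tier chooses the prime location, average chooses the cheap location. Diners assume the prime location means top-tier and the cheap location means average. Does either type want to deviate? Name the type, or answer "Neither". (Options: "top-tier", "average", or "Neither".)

The prime location pays 30; the cheap location pays 23.
top-tier: assigned the prime location, nets 30 − 6 = 24; deviating to the cheap location nets 23.
average: assigned the cheap location, nets 23; deviating to the prime location nets 30 − 13 = 17.
Both types strictly prefer their assigned action; no profitable deviation.

Neither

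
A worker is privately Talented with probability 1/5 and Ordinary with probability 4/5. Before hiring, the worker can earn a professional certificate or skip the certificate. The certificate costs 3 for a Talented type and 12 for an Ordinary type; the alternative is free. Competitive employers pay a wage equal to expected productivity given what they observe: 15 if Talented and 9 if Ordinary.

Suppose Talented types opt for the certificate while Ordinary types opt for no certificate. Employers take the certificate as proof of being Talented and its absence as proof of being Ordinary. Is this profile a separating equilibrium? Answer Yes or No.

Yes

Under these beliefs, the certificate earns wage 15 and no certificate earns wage 9.
Talented: the certificate nets 15 − 3 = 12; no certificate nets 9. Talented prefers the certificate.
Ordinary: the certificate nets 15 − 12 = 3; no certificate nets 9. Ordinary prefers no certificate.
Neither type deviates, so the separating profile is an equilibrium.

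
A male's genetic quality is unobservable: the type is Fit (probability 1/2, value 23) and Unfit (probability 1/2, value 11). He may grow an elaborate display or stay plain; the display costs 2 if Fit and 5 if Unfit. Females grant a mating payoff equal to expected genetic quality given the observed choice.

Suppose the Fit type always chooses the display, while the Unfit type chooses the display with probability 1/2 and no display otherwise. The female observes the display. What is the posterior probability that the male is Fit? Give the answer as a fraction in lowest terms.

2/3

P(the display) = (1/2)·1 + (1/2)·(1/2) = 3/4.
By Bayes' rule, P(Fit | the display) = (1/2) / (3/4) = 2/3.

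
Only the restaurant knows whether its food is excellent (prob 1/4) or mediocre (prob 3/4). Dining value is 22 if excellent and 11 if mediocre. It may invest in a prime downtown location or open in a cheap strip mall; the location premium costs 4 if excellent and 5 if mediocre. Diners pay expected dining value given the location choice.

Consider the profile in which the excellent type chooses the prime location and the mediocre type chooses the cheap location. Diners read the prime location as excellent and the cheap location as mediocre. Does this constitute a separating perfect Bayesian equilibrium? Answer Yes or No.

Under these beliefs, the prime location earns price premium 22 and the cheap location earns price premium 11.
excellent: the prime location nets 22 − 4 = 18; the cheap location nets 11. excellent prefers the prime location.
mediocre: the prime location nets 22 − 5 = 17; the cheap location nets 11. mediocre would deviate to the prime location.
mediocre has a profitable deviation, so the profile is not an equilibrium.

No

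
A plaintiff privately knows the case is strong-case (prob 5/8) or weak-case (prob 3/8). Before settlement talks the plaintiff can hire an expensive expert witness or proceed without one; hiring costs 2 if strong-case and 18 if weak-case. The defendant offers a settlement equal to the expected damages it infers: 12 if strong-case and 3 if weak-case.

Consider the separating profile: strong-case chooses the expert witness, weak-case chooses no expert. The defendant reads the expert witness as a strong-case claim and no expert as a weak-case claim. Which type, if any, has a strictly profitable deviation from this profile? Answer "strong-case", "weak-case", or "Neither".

The expert witness pays 12; no expert pays 3.
strong-case: assigned the expert witness, nets 12 − 2 = 10; deviating to no expert nets 3.
weak-case: assigned no expert, nets 3; deviating to the expert witness nets 12 − 18 = -6.
Both types strictly prefer their assigned action; no profitable deviation.

Neither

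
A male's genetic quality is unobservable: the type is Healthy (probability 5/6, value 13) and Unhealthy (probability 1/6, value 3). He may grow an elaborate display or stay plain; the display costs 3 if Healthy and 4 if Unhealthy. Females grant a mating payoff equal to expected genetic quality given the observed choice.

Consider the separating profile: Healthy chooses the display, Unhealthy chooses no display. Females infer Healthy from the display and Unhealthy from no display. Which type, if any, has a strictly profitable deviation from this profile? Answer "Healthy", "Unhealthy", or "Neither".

The display pays 13; no display pays 3.
Healthy: assigned the display, nets 13 − 3 = 10; deviating to no display nets 3.
Unhealthy: assigned no display, nets 3; deviating to the display nets 13 − 4 = 9.
The Unhealthy type gains 6 by deviating.

Unhealthy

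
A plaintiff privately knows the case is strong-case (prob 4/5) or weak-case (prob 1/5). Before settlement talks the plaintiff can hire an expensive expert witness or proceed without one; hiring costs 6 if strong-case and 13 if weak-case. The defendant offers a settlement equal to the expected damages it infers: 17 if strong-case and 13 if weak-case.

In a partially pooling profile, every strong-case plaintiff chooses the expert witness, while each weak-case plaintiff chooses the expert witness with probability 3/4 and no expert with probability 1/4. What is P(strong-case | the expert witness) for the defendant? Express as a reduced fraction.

16/19

P(the expert witness) = (4/5)·1 + (1/5)·(3/4) = 19/20.
By Bayes' rule, P(strong-case | the expert witness) = (4/5) / (19/20) = 16/19.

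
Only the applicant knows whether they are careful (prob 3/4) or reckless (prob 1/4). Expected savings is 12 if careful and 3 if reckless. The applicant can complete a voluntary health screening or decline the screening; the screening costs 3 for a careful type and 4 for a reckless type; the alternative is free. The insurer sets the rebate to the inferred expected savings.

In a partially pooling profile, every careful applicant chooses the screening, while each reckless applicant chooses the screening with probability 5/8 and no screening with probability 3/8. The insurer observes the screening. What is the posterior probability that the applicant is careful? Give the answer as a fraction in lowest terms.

24/29

P(the screening) = (3/4)·1 + (1/4)·(5/8) = 29/32.
By Bayes' rule, P(careful | the screening) = (3/4) / (29/32) = 24/29.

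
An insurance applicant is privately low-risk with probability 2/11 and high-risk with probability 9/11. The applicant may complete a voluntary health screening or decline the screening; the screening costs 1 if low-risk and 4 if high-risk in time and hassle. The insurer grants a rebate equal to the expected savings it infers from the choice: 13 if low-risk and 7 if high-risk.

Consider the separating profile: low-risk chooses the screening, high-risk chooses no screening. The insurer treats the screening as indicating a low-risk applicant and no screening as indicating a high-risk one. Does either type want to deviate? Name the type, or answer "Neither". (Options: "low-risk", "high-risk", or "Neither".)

The screening pays 13; no screening pays 7.
low-risk: assigned the screening, nets 13 − 1 = 12; deviating to no screening nets 7.
high-risk: assigned no screening, nets 7; deviating to the screening nets 13 − 4 = 9.
The high-risk type gains 2 by deviating.

high-risk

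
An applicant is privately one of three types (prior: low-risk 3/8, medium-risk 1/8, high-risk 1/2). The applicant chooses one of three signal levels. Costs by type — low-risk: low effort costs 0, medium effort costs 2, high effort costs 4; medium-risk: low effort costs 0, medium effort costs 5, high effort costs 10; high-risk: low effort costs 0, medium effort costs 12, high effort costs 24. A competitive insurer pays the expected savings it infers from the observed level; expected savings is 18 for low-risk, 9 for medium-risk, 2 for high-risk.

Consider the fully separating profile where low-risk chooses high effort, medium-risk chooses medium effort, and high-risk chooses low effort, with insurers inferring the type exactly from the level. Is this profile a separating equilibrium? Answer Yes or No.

No

Separating rebates: high effort → 18, medium effort → 9, low effort → 2.
low-risk (assigned high effort): low effort: 2 − 0 = 2; medium effort: 9 − 2 = 7; high effort: 18 − 4 = 14. low-risk stays.
medium-risk (assigned medium effort): low effort: 2 − 0 = 2; medium effort: 9 − 5 = 4; high effort: 18 − 10 = 8. medium-risk prefers high effort.
high-risk (assigned low effort): low effort: 2 − 0 = 2; medium effort: 9 − 12 = -3; high effort: 18 − 24 = -6. high-risk stays.
At least one type deviates; the separating profile fails.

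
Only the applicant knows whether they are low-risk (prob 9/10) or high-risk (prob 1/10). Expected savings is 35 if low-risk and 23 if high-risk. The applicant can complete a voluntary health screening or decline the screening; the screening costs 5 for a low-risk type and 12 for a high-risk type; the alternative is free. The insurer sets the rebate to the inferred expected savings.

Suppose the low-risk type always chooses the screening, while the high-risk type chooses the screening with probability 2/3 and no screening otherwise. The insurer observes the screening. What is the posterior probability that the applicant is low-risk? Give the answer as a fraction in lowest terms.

P(the screening) = (9/10)·1 + (1/10)·(2/3) = 29/30.
By Bayes' rule, P(low-risk | the screening) = (9/10) / (29/30) = 27/29.

27/29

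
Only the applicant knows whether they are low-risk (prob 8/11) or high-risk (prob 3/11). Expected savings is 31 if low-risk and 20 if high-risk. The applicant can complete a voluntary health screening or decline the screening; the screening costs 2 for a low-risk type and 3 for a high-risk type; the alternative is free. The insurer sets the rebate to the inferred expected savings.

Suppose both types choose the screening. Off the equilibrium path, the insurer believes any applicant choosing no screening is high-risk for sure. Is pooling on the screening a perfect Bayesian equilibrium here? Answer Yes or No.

Yes

On path, the insurer holds the prior and pays 8/11·31 + 3/11·20 = 28. Off path (no screening), believing high-risk, it pays 20.
low-risk: the screening nets 28 − 2 = 26; no screening nets 20. low-risk stays.
high-risk: the screening nets 28 − 3 = 25; no screening nets 20. high-risk stays.
No type deviates, so pooling is sustained.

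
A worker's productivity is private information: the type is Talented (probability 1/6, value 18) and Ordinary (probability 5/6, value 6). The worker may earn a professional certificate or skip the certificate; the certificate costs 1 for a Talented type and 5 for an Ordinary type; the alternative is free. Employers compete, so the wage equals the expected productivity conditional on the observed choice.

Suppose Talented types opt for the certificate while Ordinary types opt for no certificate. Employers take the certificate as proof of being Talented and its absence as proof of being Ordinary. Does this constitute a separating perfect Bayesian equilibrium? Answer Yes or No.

No

Under these beliefs, the certificate earns wage 18 and no certificate earns wage 6.
Talented: the certificate nets 18 − 1 = 17; no certificate nets 6. Talented prefers the certificate.
Ordinary: the certificate nets 18 − 5 = 13; no certificate nets 6. Ordinary would deviate to the certificate.
Ordinary has a profitable deviation, so the profile is not an equilibrium.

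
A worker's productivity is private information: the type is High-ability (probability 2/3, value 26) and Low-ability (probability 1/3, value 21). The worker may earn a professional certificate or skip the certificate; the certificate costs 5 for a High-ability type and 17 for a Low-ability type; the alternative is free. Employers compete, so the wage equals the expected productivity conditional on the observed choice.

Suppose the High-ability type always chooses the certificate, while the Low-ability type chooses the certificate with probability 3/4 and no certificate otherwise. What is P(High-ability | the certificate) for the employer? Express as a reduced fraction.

8/11

P(the certificate) = (2/3)·1 + (1/3)·(3/4) = 11/12.
By Bayes' rule, P(High-ability | the certificate) = (2/3) / (11/12) = 8/11.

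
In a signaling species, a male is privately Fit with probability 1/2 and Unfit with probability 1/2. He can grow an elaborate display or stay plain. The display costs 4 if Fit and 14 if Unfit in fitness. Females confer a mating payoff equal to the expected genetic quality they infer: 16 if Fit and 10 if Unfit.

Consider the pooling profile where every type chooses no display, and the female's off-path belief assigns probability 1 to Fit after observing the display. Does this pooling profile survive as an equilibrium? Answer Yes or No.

On path, the female holds the prior and pays 1/2·16 + 1/2·10 = 13. Off path (the display), believing Fit, it pays 16.
Fit: no display nets 13; the display nets 16 − 4 = 12. Fit stays.
Unfit: no display nets 13; the display nets 16 − 14 = 2. Unfit stays.
No type deviates, so pooling is sustained.

Yes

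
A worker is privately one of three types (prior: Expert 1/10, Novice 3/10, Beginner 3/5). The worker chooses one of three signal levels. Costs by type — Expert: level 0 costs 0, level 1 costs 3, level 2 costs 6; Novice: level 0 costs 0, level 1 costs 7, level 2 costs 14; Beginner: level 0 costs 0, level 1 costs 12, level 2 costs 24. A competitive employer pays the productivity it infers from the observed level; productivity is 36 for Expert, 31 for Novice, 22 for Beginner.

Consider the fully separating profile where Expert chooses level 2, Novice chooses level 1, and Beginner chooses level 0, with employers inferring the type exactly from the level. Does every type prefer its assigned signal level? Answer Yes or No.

Yes

Separating wages: level 2 → 36, level 1 → 31, level 0 → 22.
Expert (assigned level 2): level 0: 22 − 0 = 22; level 1: 31 − 3 = 28; level 2: 36 − 6 = 30. Expert stays.
Novice (assigned level 1): level 0: 22 − 0 = 22; level 1: 31 − 7 = 24; level 2: 36 − 14 = 22. Novice stays.
Beginner (assigned level 0): level 0: 22 − 0 = 22; level 1: 31 − 12 = 19; level 2: 36 − 24 = 12. Beginner stays.
Every type prefers its assigned level; separation holds.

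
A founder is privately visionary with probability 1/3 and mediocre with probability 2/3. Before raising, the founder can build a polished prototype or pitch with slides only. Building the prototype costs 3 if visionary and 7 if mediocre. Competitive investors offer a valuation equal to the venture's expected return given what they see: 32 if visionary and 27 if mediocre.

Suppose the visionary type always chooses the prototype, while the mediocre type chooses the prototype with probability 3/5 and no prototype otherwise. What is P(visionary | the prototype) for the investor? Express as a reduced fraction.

5/11

P(the prototype) = (1/3)·1 + (2/3)·(3/5) = 11/15.
By Bayes' rule, P(visionary | the prototype) = (1/3) / (11/15) = 5/11.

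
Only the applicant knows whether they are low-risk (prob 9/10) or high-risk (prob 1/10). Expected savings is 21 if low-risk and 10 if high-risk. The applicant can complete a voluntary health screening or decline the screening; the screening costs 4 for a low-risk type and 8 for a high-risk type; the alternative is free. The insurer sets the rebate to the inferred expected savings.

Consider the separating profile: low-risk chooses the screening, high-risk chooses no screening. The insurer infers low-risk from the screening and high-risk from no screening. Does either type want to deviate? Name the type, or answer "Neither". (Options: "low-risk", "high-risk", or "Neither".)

The screening pays 21; no screening pays 10.
low-risk: assigned the screening, nets 21 − 4 = 17; deviating to no screening nets 10.
high-risk: assigned no screening, nets 10; deviating to the screening nets 21 − 8 = 13.
The high-risk type gains 3 by deviating.

high-risk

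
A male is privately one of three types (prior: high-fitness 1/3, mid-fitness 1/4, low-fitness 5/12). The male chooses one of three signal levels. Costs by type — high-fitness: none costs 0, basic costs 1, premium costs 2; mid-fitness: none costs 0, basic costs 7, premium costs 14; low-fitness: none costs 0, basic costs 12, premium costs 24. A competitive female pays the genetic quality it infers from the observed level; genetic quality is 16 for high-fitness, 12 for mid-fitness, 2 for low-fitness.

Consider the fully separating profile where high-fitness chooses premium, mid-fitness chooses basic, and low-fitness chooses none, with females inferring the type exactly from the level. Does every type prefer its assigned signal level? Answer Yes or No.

Separating mating payoffs: premium → 16, basic → 12, none → 2.
high-fitness (assigned premium): none: 2 − 0 = 2; basic: 12 − 1 = 11; premium: 16 − 2 = 14. high-fitness stays.
mid-fitness (assigned basic): none: 2 − 0 = 2; basic: 12 − 7 = 5; premium: 16 − 14 = 2. mid-fitness stays.
low-fitness (assigned none): none: 2 − 0 = 2; basic: 12 − 12 = 0; premium: 16 − 24 = -8. low-fitness stays.
Every type prefers its assigned level; separation holds.

Yes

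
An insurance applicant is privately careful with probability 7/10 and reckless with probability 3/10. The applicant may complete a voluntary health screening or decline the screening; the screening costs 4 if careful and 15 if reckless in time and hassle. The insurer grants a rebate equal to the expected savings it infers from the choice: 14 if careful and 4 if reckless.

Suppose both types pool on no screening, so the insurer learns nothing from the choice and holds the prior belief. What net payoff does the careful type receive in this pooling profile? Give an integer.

11

Pooled rebate = 7/10·14 + 3/10·4 = 11.
careful pays no cost for no screening, so net payoff = 11.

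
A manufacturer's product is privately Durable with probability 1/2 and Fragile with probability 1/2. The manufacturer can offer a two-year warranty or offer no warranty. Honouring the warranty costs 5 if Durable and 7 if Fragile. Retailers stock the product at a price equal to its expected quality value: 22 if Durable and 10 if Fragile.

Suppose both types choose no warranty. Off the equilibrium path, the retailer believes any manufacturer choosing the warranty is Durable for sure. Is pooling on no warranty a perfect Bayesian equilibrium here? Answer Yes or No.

No

On path, the retailer holds the prior and pays 1/2·22 + 1/2·10 = 16. Off path (the warranty), believing Durable, it pays 22.
Durable: no warranty nets 16; the warranty nets 22 − 5 = 17. Durable would deviate.
Fragile: no warranty nets 16; the warranty nets 22 − 7 = 15. Fragile stays.
A type deviates, so pooling fails.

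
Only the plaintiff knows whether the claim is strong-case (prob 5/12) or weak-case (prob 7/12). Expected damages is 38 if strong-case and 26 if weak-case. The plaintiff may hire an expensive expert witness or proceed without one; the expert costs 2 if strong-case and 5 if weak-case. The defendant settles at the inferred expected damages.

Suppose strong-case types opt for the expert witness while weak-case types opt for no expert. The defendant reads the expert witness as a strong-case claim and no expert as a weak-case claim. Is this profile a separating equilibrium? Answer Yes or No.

No

Under these beliefs, the expert witness earns settlement 38 and no expert earns settlement 26.
strong-case: the expert witness nets 38 − 2 = 36; no expert nets 26. strong-case prefers the expert witness.
weak-case: the expert witness nets 38 − 5 = 33; no expert nets 26. weak-case would deviate to the expert witness.
weak-case has a profitable deviation, so the profile is not an equilibrium.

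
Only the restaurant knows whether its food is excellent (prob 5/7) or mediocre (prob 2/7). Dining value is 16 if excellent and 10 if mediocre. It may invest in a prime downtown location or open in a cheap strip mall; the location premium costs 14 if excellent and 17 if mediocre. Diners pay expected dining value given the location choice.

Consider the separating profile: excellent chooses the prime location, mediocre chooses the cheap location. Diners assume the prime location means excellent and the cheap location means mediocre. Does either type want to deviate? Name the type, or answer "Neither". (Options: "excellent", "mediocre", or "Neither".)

excellent

The prime location pays 16; the cheap location pays 10.
excellent: assigned the prime location, nets 16 − 14 = 2; deviating to the cheap location nets 10.
mediocre: assigned the cheap location, nets 10; deviating to the prime location nets 16 − 17 = -1.
The excellent type gains 8 by deviating.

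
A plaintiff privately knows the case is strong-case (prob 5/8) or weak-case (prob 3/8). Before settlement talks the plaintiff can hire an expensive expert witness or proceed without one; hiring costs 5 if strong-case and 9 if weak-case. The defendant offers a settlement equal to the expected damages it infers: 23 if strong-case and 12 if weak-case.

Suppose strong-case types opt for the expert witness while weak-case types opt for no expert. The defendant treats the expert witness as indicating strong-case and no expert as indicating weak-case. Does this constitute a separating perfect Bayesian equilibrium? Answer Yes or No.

Under these beliefs, the expert witness earns settlement 23 and no expert earns settlement 12.
strong-case: the expert witness nets 23 − 5 = 18; no expert nets 12. strong-case prefers the expert witness.
weak-case: the expert witness nets 23 − 9 = 14; no expert nets 12. weak-case would deviate to the expert witness.
weak-case has a profitable deviation, so the profile is not an equilibrium.

No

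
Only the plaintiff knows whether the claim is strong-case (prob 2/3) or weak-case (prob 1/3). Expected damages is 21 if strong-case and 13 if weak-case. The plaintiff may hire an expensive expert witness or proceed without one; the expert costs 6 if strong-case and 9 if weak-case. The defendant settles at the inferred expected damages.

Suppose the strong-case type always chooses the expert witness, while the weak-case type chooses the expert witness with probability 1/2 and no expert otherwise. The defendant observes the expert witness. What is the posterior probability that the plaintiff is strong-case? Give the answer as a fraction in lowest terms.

4/5

P(the expert witness) = (2/3)·1 + (1/3)·(1/2) = 5/6.
By Bayes' rule, P(strong-case | the expert witness) = (2/3) / (5/6) = 4/5.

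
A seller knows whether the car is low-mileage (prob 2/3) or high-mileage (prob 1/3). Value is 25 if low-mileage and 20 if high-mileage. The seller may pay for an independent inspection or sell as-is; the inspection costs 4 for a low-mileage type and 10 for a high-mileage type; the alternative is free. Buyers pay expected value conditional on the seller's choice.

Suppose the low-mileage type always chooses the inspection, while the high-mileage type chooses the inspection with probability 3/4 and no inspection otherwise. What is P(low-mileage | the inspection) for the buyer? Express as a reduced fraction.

8/11

P(the inspection) = (2/3)·1 + (1/3)·(3/4) = 11/12.
By Bayes' rule, P(low-mileage | the inspection) = (2/3) / (11/12) = 8/11.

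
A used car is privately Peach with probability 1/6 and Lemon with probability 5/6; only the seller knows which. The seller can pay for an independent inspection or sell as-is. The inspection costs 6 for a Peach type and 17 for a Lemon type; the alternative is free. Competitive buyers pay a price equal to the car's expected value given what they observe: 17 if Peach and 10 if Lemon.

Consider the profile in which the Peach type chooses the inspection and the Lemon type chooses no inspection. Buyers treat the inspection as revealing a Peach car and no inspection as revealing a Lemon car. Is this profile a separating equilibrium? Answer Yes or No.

Yes

Under these beliefs, the inspection earns price 17 and no inspection earns price 10.
Peach: the inspection nets 17 − 6 = 11; no inspection nets 10. Peach prefers the inspection.
Lemon: the inspection nets 17 − 17 = 0; no inspection nets 10. Lemon prefers no inspection.
Neither type deviates, so the separating profile is an equilibrium.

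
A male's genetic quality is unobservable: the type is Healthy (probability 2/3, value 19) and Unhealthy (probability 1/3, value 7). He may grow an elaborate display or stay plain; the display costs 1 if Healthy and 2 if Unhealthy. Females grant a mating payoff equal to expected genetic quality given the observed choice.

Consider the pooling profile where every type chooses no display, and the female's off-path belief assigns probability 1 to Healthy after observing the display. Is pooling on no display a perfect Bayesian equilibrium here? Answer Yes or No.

No

On path, the female holds the prior and pays 2/3·19 + 1/3·7 = 15. Off path (the display), believing Healthy, it pays 19.
Healthy: no display nets 15; the display nets 19 − 1 = 18. Healthy would deviate.
Unhealthy: no display nets 15; the display nets 19 − 2 = 17. Unhealthy would deviate.
A type deviates, so pooling fails.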